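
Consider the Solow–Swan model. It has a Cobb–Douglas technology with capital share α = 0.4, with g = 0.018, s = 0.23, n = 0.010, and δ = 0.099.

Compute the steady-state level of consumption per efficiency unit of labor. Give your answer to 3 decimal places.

In steady state, investment equals break-even investment: s·k^α = (n + g + δ)·k.
Rearranging, k^(1−α) = s / (n + g + δ).
k^0.6 = 0.23 / (0.010 + 0.018 + 0.099) = 0.23 / 0.127 = 1.8110
k* = 1.8110^(1/0.6) ≈ 2.6907
y* = (k*)^α = 2.6907^0.4 ≈ 1.4858
c* = (1 − s)·y* = (1 − 0.23) × 1.4858 ≈ 1.1441

c* ≈ 1.144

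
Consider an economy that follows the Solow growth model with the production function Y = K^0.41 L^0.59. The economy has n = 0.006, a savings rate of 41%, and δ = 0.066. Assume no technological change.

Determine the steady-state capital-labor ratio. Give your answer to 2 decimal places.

k* = 19.07

In steady state, investment equals break-even investment: s·k^α = (n + δ)·k.
Rearranging, k^(1−α) = s / (n + δ).
k^0.59 = 0.41 / (0.006 + 0.066) = 0.41 / 0.072 = 5.6944
k* = 5.6944^(1/0.59) ≈ 19.0731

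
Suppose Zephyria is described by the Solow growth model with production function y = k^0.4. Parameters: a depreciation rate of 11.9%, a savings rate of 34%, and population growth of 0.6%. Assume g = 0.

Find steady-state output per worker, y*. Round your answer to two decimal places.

At the steady state, Δk = 0, so s·k^α = (n + δ)·k.
Dividing both sides by k: k^(1−α) = s / (n + δ).
k^0.6 = 0.34 / (0.006 + 0.119) = 0.34 / 0.125 = 2.7200
k* = 2.7200^(1/0.6) ≈ 5.3001
y* = (k*)^α = 5.3001^0.4 ≈ 1.9486

y* = 1.95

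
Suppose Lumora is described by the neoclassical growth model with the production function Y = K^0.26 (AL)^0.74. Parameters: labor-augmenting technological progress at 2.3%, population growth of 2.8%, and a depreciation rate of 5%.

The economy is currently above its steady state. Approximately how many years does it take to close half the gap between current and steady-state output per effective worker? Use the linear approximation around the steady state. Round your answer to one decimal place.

half-life ≈ 9.3 years

Near the steady state the convergence rate is λ = (1 − α)(n + g + δ).
λ = (1 − 0.26) × 0.101 = 0.74 × 0.101 = 0.07474
Half-life = ln 2 / λ = 0.6931 / 0.07474 ≈ 9.27 years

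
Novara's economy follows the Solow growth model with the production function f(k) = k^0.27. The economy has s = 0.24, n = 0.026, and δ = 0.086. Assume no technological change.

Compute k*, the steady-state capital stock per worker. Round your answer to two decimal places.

k* ≈ 2.84

At the steady state, Δk = 0, so s·k^α = (n + δ)·k.
Rearranging, k^(1−α) = s / (n + δ).
k^0.73 = 0.24 / (0.026 + 0.086) = 0.24 / 0.112 = 2.1429
k* = 2.1429^(1/0.73) ≈ 2.8407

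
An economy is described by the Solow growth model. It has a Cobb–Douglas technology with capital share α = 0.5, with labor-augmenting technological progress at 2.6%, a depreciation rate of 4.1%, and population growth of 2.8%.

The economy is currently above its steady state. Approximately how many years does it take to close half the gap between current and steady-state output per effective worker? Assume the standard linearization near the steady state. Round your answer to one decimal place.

t_½ ≈ 14.6 years

Near the steady state the convergence rate is λ = (1 − α)(n + g + δ).
λ = (1 − 0.5) × 0.095 = 0.5 × 0.095 = 0.0475
Half-life = ln 2 / λ = 0.6931 / 0.0475 ≈ 14.59 years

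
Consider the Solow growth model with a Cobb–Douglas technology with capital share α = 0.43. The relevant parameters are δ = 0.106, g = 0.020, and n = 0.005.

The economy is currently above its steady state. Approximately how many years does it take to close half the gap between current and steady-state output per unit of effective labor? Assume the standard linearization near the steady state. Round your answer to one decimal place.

half-life ≈ 9.3 years

Near the steady state the convergence rate is λ = (1 − α)(n + g + δ).
λ = (1 − 0.43) × 0.131 = 0.57 × 0.131 = 0.07467
Half-life = ln 2 / λ = 0.6931 / 0.07467 ≈ 9.28 years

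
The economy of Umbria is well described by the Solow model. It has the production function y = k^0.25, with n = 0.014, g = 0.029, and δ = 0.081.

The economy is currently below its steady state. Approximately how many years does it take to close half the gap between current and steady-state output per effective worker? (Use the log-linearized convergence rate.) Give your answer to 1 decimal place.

half-life ≈ 7.5 years

Near the steady state the convergence rate is λ = (1 − α)(n + g + δ).
λ = (1 − 0.25) × 0.124 = 0.75 × 0.124 = 0.0930
Half-life = ln 2 / λ = 0.6931 / 0.0930 ≈ 7.45 years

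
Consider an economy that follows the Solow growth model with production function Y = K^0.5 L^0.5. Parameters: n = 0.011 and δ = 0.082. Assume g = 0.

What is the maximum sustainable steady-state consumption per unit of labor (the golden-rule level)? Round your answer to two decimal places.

c_gold ≈ 2.69

At the golden rule, f'(k) = n + δ, so α·k^(α−1) = n + δ and k_gold = (α/(n + δ))^(1/(1−α)).
k_gold = (0.5/0.093)^(1/0.5) = 5.3763^2 ≈ 28.9046
c_gold = f(k_gold) − (n + δ)·k_gold = 5.3763 − 0.093×28.9046 ≈ 2.6882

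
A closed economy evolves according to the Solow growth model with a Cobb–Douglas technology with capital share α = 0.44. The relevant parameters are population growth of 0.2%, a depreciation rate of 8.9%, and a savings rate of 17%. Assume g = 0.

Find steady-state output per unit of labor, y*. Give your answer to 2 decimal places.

y* ≈ 1.63

In steady state, investment equals break-even investment: s·k^α = (n + δ)·k.
Rearranging, k^(1−α) = s / (n + δ).
k^0.56 = 0.17 / (0.002 + 0.089) = 0.17 / 0.091 = 1.8681
k* = 1.8681^(1/0.56) ≈ 3.0524
y* = (k*)^α = 3.0524^0.44 ≈ 1.6340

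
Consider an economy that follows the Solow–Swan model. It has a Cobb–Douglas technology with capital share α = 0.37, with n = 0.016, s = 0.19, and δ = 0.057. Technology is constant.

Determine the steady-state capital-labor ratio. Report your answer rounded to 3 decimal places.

k* ≈ 4.565

Steady state requires s·f(k) = (n + δ)·k, i.e. s·k^α = (n + δ)·k.
Rearranging, k^(1−α) = s / (n + δ).
k^0.63 = 0.19 / (0.016 + 0.057) = 0.19 / 0.073 = 2.6027
k* = 2.6027^(1/0.63) ≈ 4.5646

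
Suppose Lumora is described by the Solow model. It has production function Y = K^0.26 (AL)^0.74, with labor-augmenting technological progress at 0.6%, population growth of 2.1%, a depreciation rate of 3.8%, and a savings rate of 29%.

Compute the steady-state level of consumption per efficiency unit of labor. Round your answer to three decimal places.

At the steady state, Δk = 0, so s·k^α = (n + g + δ)·k.
Rearranging, k^(1−α) = s / (n + g + δ).
k^0.74 = 0.29 / (0.021 + 0.006 + 0.038) = 0.29 / 0.065 = 4.4615
k* = 4.4615^(1/0.74) ≈ 7.5453
y* = (k*)^α = 7.5453^0.26 ≈ 1.6912
c* = (1 − s)·y* = (1 − 0.29) × 1.6912 ≈ 1.2008

c* = 1.201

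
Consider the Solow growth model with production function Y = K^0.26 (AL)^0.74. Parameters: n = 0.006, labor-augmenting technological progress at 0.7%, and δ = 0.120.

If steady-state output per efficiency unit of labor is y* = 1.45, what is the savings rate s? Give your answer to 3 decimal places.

At the steady state, Δk = 0, so s·k^α = (n + g + δ)·k.
Since y* = [s/(n + g + δ)]^(α/(1−α)), we have s/(n + g + δ) = (y*)^((1−α)/α) = 1.45^2.8462 = 2.8793.
Therefore s = 2.8793 × (n + g + δ) = 2.8793 × 0.133 = 0.3829.

s ≈ 0.383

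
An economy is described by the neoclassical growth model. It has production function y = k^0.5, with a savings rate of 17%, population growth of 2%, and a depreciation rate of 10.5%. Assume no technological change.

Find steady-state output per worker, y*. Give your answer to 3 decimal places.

y* = 1.360

At the steady state, Δk = 0, so s·k^α = (n + δ)·k.
Rearranging, k^(1−α) = s / (n + δ).
k^0.5 = 0.17 / (0.020 + 0.105) = 0.17 / 0.125 = 1.3600
k* = 1.3600^(1/0.5) ≈ 1.8496
y* = (k*)^α = 1.8496^0.5 ≈ 1.3600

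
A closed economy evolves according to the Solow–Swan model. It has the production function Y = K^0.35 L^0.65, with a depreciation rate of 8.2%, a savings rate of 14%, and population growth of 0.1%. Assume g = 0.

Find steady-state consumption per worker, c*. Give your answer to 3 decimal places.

c* = 1.140

In steady state, investment equals break-even investment: s·k^α = (n + δ)·k.
Rearranging, k^(1−α) = s / (n + δ).
k^0.65 = 0.14 / (0.001 + 0.082) = 0.14 / 0.083 = 1.6867
k* = 1.6867^(1/0.65) ≈ 2.2351
y* = (k*)^α = 2.2351^0.35 ≈ 1.3251
c* = (1 − s)·y* = (1 − 0.14) × 1.3251 ≈ 1.1396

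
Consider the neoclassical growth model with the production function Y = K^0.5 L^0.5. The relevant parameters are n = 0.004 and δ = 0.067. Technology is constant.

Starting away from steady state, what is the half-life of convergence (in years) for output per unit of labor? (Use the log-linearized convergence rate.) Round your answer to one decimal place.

Near the steady state the convergence rate is λ = (1 − α)(n + δ).
λ = (1 − 0.5) × 0.071 = 0.5 × 0.071 = 0.0355
Half-life = ln 2 / λ = 0.6931 / 0.0355 ≈ 19.52 years

about 19.5 years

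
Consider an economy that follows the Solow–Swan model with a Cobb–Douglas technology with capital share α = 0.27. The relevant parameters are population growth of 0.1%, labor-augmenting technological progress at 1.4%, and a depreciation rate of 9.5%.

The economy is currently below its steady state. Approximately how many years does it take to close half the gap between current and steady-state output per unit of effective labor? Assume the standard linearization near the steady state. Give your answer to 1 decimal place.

Near the steady state the convergence rate is λ = (1 − α)(n + g + δ).
λ = (1 − 0.27) × 0.110 = 0.73 × 0.110 = 0.0803
Half-life = ln 2 / λ = 0.6931 / 0.0803 ≈ 8.63 years

half-life ≈ 8.6 years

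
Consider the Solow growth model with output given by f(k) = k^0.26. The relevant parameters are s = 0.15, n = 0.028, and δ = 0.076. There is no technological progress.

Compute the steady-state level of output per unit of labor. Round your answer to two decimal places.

At the steady state, Δk = 0, so s·k^α = (n + δ)·k.
Dividing both sides by k: k^(1−α) = s / (n + δ).
k^0.74 = 0.15 / (0.028 + 0.076) = 0.15 / 0.104 = 1.4423
k* = 1.4423^(1/0.74) ≈ 1.6404
y* = (k*)^α = 1.6404^0.26 ≈ 1.1373

y* ≈ 1.14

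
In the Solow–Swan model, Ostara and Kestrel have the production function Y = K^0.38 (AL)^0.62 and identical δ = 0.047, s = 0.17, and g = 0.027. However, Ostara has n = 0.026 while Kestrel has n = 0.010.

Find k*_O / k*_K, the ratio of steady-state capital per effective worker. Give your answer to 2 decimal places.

Steady-state k* = [s/(n + g + δ)]^(1/(1−α)), so the ratio is [ (s_O/(n + g + δ)_O) / (s_K/(n + g + δ)_K) ]^1.6129.
s_O/(n + g + δ)_O = 0.17/0.100 = 1.7000; s_K/(n + g + δ)_K = 0.17/0.084 = 2.0238.
Ratio = (1.7000/2.0238)^1.6129 = 0.8400^1.6129 ≈ 0.7549

ratio ≈ 0.75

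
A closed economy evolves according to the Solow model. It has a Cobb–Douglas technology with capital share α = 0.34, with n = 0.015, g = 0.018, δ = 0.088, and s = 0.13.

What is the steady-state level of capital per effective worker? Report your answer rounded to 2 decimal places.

In steady state, investment equals break-even investment: s·k^α = (n + g + δ)·k.
Dividing both sides by k: k^(1−α) = s / (n + g + δ).
k^0.66 = 0.13 / (0.015 + 0.018 + 0.088) = 0.13 / 0.121 = 1.0744
k* = 1.0744^(1/0.66) ≈ 1.1149

k* = 1.11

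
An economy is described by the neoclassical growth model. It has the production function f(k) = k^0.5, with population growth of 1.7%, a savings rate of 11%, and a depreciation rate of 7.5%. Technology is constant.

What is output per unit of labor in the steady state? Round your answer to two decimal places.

y* ≈ 1.20

Steady state requires s·f(k) = (n + δ)·k, i.e. s·k^α = (n + δ)·k.
Dividing both sides by k: k^(1−α) = s / (n + δ).
k^0.5 = 0.11 / (0.017 + 0.075) = 0.11 / 0.092 = 1.1957
k* = 1.1957^(1/0.5) ≈ 1.4297
y* = (k*)^α = 1.4297^0.5 ≈ 1.1957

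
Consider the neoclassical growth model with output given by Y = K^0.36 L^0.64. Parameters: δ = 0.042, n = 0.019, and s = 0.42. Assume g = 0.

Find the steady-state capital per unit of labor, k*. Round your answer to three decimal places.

k* ≈ 20.382

At the steady state, Δk = 0, so s·k^α = (n + δ)·k.
Dividing both sides by k: k^(1−α) = s / (n + δ).
k^0.64 = 0.42 / (0.019 + 0.042) = 0.42 / 0.061 = 6.8852
k* = 6.8852^(1/0.64) ≈ 20.3819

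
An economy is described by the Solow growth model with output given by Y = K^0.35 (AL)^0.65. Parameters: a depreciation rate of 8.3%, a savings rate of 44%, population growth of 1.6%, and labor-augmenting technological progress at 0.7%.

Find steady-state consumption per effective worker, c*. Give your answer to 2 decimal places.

c* = 1.21

In steady state, investment equals break-even investment: s·k^α = (n + g + δ)·k.
Dividing both sides by k: k^(1−α) = s / (n + g + δ).
k^0.65 = 0.44 / (0.016 + 0.007 + 0.083) = 0.44 / 0.106 = 4.1509
k* = 4.1509^(1/0.65) ≈ 8.9328
y* = (k*)^α = 8.9328^0.35 ≈ 2.1520
c* = (1 − s)·y* = (1 − 0.44) × 2.1520 ≈ 1.2051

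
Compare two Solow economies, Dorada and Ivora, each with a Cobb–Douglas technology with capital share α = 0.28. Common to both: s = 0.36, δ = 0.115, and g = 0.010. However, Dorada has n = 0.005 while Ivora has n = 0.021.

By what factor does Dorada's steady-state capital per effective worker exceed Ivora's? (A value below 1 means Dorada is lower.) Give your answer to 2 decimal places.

ratio ≈ 1.17

Steady-state k* = [s/(n + g + δ)]^(1/(1−α)), so the ratio is [ (s_D/(n + g + δ)_D) / (s_I/(n + g + δ)_I) ]^1.3889.
s_D/(n + g + δ)_D = 0.36/0.130 = 2.7692; s_I/(n + g + δ)_I = 0.36/0.146 = 2.4658.
Ratio = (2.7692/2.4658)^1.3889 = 1.1230^1.3889 ≈ 1.1748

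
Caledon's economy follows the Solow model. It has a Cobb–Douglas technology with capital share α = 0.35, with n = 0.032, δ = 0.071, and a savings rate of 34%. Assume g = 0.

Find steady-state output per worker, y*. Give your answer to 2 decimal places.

In steady state, investment equals break-even investment: s·k^α = (n + δ)·k.
Rearranging, k^(1−α) = s / (n + δ).
k^0.65 = 0.34 / (0.032 + 0.071) = 0.34 / 0.103 = 3.3010
k* = 3.3010^(1/0.65) ≈ 6.2794
y* = (k*)^α = 6.2794^0.35 ≈ 1.9023

y* = 1.90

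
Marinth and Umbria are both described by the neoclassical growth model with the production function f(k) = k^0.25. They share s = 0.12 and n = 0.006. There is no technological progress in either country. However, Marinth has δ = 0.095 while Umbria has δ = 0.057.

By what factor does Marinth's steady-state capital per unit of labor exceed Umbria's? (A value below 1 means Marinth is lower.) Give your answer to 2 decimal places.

k*_M / k*_U ≈ 0.53

Steady-state k* = [s/(n + δ)]^(1/(1−α)), so the ratio is [ (s_M/(n + δ)_M) / (s_U/(n + δ)_U) ]^1.3333.
s_M/(n + δ)_M = 0.12/0.101 = 1.1881; s_U/(n + δ)_U = 0.12/0.063 = 1.9048.
Ratio = (1.1881/1.9048)^1.3333 = 0.6237^1.3333 ≈ 0.5329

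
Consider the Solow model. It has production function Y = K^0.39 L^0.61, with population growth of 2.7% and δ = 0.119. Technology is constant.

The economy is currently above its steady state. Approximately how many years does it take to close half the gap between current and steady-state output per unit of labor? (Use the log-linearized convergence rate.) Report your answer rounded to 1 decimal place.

Near the steady state the convergence rate is λ = (1 − α)(n + δ).
λ = (1 − 0.39) × 0.146 = 0.61 × 0.146 = 0.08906
Half-life = ln 2 / λ = 0.6931 / 0.08906 ≈ 7.78 years

half-life ≈ 7.8 years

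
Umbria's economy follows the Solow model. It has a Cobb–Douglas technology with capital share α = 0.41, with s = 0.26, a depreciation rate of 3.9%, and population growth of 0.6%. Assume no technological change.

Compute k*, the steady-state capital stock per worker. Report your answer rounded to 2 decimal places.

Steady state requires s·f(k) = (n + δ)·k, i.e. s·k^α = (n + δ)·k.
Rearranging, k^(1−α) = s / (n + δ).
k^0.59 = 0.26 / (0.006 + 0.039) = 0.26 / 0.045 = 5.7778
k* = 5.7778^(1/0.59) ≈ 19.5489

k* = 19.55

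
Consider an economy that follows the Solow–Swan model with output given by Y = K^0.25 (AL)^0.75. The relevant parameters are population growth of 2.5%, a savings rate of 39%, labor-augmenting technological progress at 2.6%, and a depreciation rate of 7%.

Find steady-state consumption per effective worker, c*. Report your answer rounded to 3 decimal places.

At the steady state, Δk = 0, so s·k^α = (n + g + δ)·k.
Rearranging, k^(1−α) = s / (n + g + δ).
k^0.75 = 0.39 / (0.025 + 0.026 + 0.070) = 0.39 / 0.121 = 3.2231
k* = 3.2231^(1/0.75) ≈ 4.7610
y* = (k*)^α = 4.7610^0.25 ≈ 1.4771
c* = (1 − s)·y* = (1 − 0.39) × 1.4771 ≈ 0.9010

c* ≈ 0.901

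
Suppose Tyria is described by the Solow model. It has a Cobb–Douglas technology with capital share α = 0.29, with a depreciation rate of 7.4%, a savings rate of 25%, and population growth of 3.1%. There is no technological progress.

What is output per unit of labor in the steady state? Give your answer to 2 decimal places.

At the steady state, Δk = 0, so s·k^α = (n + δ)·k.
Rearranging, k^(1−α) = s / (n + δ).
k^0.71 = 0.25 / (0.031 + 0.074) = 0.25 / 0.105 = 2.3810
k* = 2.3810^(1/0.71) ≈ 3.3935
y* = (k*)^α = 3.3935^0.29 ≈ 1.4252

y* ≈ 1.43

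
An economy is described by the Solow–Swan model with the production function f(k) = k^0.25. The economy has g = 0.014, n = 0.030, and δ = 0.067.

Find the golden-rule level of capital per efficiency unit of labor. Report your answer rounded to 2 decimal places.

k_gold ≈ 2.95

The golden rule sets f'(k) = n + g + δ, i.e. α·k^(α−1) = n + g + δ.
So k^(1−α) = α / (n + g + δ) = 0.25 / 0.111 = 2.2523.
k_gold = 2.2523^(1/0.75) ≈ 2.9524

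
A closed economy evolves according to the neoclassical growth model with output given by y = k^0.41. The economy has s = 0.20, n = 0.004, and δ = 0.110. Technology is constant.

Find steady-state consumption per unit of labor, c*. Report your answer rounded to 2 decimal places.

Steady state requires s·f(k) = (n + δ)·k, i.e. s·k^α = (n + δ)·k.
Dividing both sides by k: k^(1−α) = s / (n + δ).
k^0.59 = 0.20 / (0.004 + 0.110) = 0.20 / 0.114 = 1.7544
k* = 1.7544^(1/0.59) ≈ 2.5928
y* = (k*)^α = 2.5928^0.41 ≈ 1.4779
c* = (1 − s)·y* = (1 − 0.20) × 1.4779 ≈ 1.1823

c* ≈ 1.18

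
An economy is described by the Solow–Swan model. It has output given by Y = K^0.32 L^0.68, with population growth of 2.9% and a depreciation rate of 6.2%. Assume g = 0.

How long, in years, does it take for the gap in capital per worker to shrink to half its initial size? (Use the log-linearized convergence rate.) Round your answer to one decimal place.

Near the steady state the convergence rate is λ = (1 − α)(n + δ).
λ = (1 − 0.32) × 0.091 = 0.68 × 0.091 = 0.06188
Half-life = ln 2 / λ = 0.6931 / 0.06188 ≈ 11.20 years

t_½ ≈ 11.2 years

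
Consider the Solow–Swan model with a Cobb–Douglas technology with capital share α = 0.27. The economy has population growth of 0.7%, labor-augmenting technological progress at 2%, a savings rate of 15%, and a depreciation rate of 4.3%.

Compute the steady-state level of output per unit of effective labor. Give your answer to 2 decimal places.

y* = 1.33

At the steady state, Δk = 0, so s·k^α = (n + g + δ)·k.
Rearranging, k^(1−α) = s / (n + g + δ).
k^0.73 = 0.15 / (0.007 + 0.020 + 0.043) = 0.15 / 0.070 = 2.1429
k* = 2.1429^(1/0.73) ≈ 2.8407
y* = (k*)^α = 2.8407^0.27 ≈ 1.3256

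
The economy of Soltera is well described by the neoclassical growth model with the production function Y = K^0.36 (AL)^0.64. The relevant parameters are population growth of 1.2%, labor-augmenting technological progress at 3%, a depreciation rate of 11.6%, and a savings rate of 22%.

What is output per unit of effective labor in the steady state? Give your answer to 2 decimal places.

y* = 1.20

Steady state requires s·f(k) = (n + g + δ)·k, i.e. s·k^α = (n + g + δ)·k.
Dividing both sides by k: k^(1−α) = s / (n + g + δ).
k^0.64 = 0.22 / (0.012 + 0.030 + 0.116) = 0.22 / 0.158 = 1.3924
k* = 1.3924^(1/0.64) ≈ 1.6774
y* = (k*)^α = 1.6774^0.36 ≈ 1.2047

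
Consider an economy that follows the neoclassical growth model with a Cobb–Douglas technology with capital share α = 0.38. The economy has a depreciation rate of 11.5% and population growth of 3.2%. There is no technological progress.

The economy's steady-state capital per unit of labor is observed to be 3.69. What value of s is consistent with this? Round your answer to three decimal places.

In steady state, investment equals break-even investment: s·k^α = (n + δ)·k.
So s / (n + δ) = (k*)^(1−α) = 3.69^0.62 = 2.2468.
Therefore s = 2.2468 × (n + δ) = 2.2468 × 0.147 = 0.3303.

s ≈ 0.330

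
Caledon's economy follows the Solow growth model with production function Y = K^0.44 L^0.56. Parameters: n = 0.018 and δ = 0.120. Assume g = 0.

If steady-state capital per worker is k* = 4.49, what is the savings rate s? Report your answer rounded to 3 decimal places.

In steady state, investment equals break-even investment: s·k^α = (n + δ)·k.
So s / (n + δ) = (k*)^(1−α) = 4.49^0.56 = 2.3188.
Therefore s = 2.3188 × (n + δ) = 2.3188 × 0.138 = 0.3200.

s ≈ 0.320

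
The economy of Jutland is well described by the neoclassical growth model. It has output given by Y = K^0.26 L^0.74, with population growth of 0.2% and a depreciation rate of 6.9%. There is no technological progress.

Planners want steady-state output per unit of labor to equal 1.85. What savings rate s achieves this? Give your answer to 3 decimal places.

Steady state requires s·f(k) = (n + δ)·k, i.e. s·k^α = (n + δ)·k.
Since y* = [s/(n + δ)]^(α/(1−α)), we have s/(n + δ) = (y*)^((1−α)/α) = 1.85^2.8462 = 5.7600.
Therefore s = 5.7600 × (n + δ) = 5.7600 × 0.071 = 0.4090.

s ≈ 0.409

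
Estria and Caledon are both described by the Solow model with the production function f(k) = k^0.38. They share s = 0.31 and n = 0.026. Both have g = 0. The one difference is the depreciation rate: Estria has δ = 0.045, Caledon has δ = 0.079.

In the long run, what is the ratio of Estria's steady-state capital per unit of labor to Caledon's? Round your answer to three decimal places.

ratio ≈ 1.880

Steady-state k* = [s/(n + δ)]^(1/(1−α)), so the ratio is [ (s_E/(n + δ)_E) / (s_C/(n + δ)_C) ]^1.6129.
s_E/(n + δ)_E = 0.31/0.071 = 4.3662; s_C/(n + δ)_C = 0.31/0.105 = 2.9524.
Ratio = (4.3662/2.9524)^1.6129 = 1.4789^1.6129 ≈ 1.8797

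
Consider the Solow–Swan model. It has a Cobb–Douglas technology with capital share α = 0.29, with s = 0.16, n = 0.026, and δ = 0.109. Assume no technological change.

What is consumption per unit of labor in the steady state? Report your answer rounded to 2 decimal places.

Steady state requires s·f(k) = (n + δ)·k, i.e. s·k^α = (n + δ)·k.
Dividing both sides by k: k^(1−α) = s / (n + δ).
k^0.71 = 0.16 / (0.026 + 0.109) = 0.16 / 0.135 = 1.1852
k* = 1.1852^(1/0.71) ≈ 1.2704
y* = (k*)^α = 1.2704^0.29 ≈ 1.0719
c* = (1 − s)·y* = (1 − 0.16) × 1.0719 ≈ 0.9004

c* = 0.90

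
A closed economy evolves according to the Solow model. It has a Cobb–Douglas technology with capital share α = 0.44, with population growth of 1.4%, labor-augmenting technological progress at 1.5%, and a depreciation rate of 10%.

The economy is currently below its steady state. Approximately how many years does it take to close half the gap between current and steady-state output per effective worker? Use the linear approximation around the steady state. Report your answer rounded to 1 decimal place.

Near the steady state the convergence rate is λ = (1 − α)(n + g + δ).
λ = (1 − 0.44) × 0.129 = 0.56 × 0.129 = 0.07224
Half-life = ln 2 / λ = 0.6931 / 0.07224 ≈ 9.59 years

t_½ ≈ 9.6 years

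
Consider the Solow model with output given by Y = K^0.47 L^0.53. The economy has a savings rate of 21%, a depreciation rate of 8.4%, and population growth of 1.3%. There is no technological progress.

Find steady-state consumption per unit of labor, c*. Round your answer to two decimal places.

Steady state requires s·f(k) = (n + δ)·k, i.e. s·k^α = (n + δ)·k.
Dividing both sides by k: k^(1−α) = s / (n + δ).
k^0.53 = 0.21 / (0.013 + 0.084) = 0.21 / 0.097 = 2.1649
k* = 2.1649^(1/0.53) ≈ 4.2944
y* = (k*)^α = 4.2944^0.47 ≈ 1.9836
c* = (1 − s)·y* = (1 − 0.21) × 1.9836 ≈ 1.5670

c* = 1.57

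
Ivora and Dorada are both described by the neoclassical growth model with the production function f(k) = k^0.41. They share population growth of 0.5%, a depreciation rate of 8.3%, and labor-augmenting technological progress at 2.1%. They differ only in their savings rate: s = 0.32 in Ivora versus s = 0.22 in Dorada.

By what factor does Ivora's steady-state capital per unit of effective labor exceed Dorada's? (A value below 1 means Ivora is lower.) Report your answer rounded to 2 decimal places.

ratio ≈ 1.89

Steady-state k* = [s/(n + g + δ)]^(1/(1−α)), so the ratio is [ (s_I/(n + g + δ)_I) / (s_D/(n + g + δ)_D) ]^1.6949.
s_I/(n + g + δ)_I = 0.32/0.109 = 2.9358; s_D/(n + g + δ)_D = 0.22/0.109 = 2.0183.
Ratio = (2.9358/2.0183)^1.6949 = 1.4546^1.6949 ≈ 1.8873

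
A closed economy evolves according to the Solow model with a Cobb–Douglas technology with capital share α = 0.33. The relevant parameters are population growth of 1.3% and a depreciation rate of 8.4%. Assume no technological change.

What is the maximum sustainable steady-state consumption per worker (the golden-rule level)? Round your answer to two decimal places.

c_gold ≈ 1.22

At the golden rule, f'(k) = n + δ, so α·k^(α−1) = n + δ and k_gold = (α/(n + δ))^(1/(1−α)).
k_gold = (0.33/0.097)^(1/0.67) = 3.4021^1.4925 ≈ 6.2177
c_gold = f(k_gold) − (n + δ)·k_gold = 1.8277 − 0.097×6.2177 ≈ 1.2246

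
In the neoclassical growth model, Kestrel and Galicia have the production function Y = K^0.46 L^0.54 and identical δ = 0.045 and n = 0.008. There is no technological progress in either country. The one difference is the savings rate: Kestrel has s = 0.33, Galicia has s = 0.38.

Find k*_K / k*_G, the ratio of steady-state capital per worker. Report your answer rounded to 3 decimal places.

ratio ≈ 0.770

Steady-state k* = [s/(n + δ)]^(1/(1−α)), so the ratio is [ (s_K/(n + δ)_K) / (s_G/(n + δ)_G) ]^1.8519.
s_K/(n + δ)_K = 0.33/0.053 = 6.2264; s_G/(n + δ)_G = 0.38/0.053 = 7.1698.
Ratio = (6.2264/7.1698)^1.8519 = 0.8684^1.8519 ≈ 0.7700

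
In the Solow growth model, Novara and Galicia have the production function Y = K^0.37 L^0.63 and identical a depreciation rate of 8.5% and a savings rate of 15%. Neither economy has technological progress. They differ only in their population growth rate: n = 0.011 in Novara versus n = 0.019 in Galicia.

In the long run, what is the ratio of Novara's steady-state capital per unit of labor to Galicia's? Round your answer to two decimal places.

Steady-state k* = [s/(n + δ)]^(1/(1−α)), so the ratio is [ (s_N/(n + δ)_N) / (s_G/(n + δ)_G) ]^1.5873.
s_N/(n + δ)_N = 0.15/0.096 = 1.5625; s_G/(n + δ)_G = 0.15/0.104 = 1.4423.
Ratio = (1.5625/1.4423)^1.5873 = 1.0833^1.5873 ≈ 1.1354

k*_N / k*_G ≈ 1.14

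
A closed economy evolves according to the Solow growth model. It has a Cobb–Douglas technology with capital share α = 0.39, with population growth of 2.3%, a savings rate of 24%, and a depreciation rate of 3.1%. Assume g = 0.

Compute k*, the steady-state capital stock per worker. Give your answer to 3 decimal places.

At the steady state, Δk = 0, so s·k^α = (n + δ)·k.
Rearranging, k^(1−α) = s / (n + δ).
k^0.61 = 0.24 / (0.023 + 0.031) = 0.24 / 0.054 = 4.4444
k* = 4.4444^(1/0.61) ≈ 11.5342

k* ≈ 11.534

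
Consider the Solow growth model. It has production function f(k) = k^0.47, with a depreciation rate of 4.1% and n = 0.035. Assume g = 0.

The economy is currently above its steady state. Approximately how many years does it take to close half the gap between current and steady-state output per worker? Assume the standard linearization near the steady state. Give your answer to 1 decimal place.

Near the steady state the convergence rate is λ = (1 − α)(n + δ).
λ = (1 − 0.47) × 0.076 = 0.53 × 0.076 = 0.04028
Half-life = ln 2 / λ = 0.6931 / 0.04028 ≈ 17.21 years

half-life ≈ 17.2 years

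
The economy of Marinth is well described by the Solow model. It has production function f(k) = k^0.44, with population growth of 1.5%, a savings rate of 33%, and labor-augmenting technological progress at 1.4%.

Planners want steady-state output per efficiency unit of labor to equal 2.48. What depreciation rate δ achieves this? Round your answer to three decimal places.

δ ≈ 0.075

At the steady state, Δk = 0, so s·k^α = (n + g + δ)·k.
Since y* = [s/(n + g + δ)]^(α/(1−α)), we have s/(n + g + δ) = (y*)^((1−α)/α) = 2.48^1.2727 = 3.1770.
Therefore n + g + δ = s / 3.1770 = 0.33 / 3.1770 = 0.1039, so δ = 0.1039 − 0.029 = 0.0749.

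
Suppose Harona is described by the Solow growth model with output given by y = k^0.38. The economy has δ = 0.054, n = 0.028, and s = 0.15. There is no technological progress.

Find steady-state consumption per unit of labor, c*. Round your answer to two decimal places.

Steady state requires s·f(k) = (n + δ)·k, i.e. s·k^α = (n + δ)·k.
Dividing both sides by k: k^(1−α) = s / (n + δ).
k^0.62 = 0.15 / (0.028 + 0.054) = 0.15 / 0.082 = 1.8293
k* = 1.8293^(1/0.62) ≈ 2.6487
y* = (k*)^α = 2.6487^0.38 ≈ 1.4479
c* = (1 − s)·y* = (1 − 0.15) × 1.4479 ≈ 1.2307

c* = 1.23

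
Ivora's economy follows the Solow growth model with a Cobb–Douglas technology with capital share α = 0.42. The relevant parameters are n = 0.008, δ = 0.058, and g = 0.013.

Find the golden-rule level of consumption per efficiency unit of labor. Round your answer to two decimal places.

At the golden rule, f'(k) = n + g + δ, so α·k^(α−1) = n + g + δ and k_gold = (α/(n + g + δ))^(1/(1−α)).
k_gold = (0.42/0.079)^(1/0.58) = 5.3165^1.7241 ≈ 17.8259
c_gold = f(k_gold) − (n + g + δ)·k_gold = 3.3531 − 0.079×17.8259 ≈ 1.9449

c_gold ≈ 1.94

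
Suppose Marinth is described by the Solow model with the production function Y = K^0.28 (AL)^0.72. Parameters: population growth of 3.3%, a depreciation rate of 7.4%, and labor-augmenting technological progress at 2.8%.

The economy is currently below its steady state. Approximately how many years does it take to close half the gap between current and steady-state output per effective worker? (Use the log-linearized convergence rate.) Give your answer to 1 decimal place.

Near the steady state the convergence rate is λ = (1 − α)(n + g + δ).
λ = (1 − 0.28) × 0.135 = 0.72 × 0.135 = 0.0972
Half-life = ln 2 / λ = 0.6931 / 0.0972 ≈ 7.13 years

about 7.1 years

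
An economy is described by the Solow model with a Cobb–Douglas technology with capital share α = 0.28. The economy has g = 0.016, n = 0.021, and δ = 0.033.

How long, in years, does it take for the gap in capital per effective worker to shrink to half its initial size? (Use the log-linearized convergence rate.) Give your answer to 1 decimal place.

t_½ ≈ 13.8 years

Near the steady state the convergence rate is λ = (1 − α)(n + g + δ).
λ = (1 − 0.28) × 0.070 = 0.72 × 0.070 = 0.0504
Half-life = ln 2 / λ = 0.6931 / 0.0504 ≈ 13.75 years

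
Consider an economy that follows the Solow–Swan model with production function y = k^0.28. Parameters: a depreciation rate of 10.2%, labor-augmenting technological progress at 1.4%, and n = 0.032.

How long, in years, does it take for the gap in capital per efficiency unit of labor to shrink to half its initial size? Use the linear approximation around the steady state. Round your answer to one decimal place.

half-life ≈ 6.5 years

Near the steady state the convergence rate is λ = (1 − α)(n + g + δ).
λ = (1 − 0.28) × 0.148 = 0.72 × 0.148 = 0.10656
Half-life = ln 2 / λ = 0.6931 / 0.10656 ≈ 6.50 years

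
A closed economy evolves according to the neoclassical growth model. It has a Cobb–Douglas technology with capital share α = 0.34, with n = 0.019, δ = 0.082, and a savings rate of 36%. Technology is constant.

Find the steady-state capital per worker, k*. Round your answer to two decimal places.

k* ≈ 6.86

Steady state requires s·f(k) = (n + δ)·k, i.e. s·k^α = (n + δ)·k.
Dividing both sides by k: k^(1−α) = s / (n + δ).
k^0.66 = 0.36 / (0.019 + 0.082) = 0.36 / 0.101 = 3.5644
k* = 3.5644^(1/0.66) ≈ 6.8603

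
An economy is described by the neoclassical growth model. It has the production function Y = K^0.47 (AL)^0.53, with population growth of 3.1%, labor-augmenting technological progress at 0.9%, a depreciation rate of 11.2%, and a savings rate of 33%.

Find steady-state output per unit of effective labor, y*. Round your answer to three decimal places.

y* = 1.989

Steady state requires s·f(k) = (n + g + δ)·k, i.e. s·k^α = (n + g + δ)·k.
Dividing both sides by k: k^(1−α) = s / (n + g + δ).
k^0.53 = 0.33 / (0.031 + 0.009 + 0.112) = 0.33 / 0.152 = 2.1711
k* = 2.1711^(1/0.53) ≈ 4.3176
y* = (k*)^α = 4.3176^0.47 ≈ 1.9887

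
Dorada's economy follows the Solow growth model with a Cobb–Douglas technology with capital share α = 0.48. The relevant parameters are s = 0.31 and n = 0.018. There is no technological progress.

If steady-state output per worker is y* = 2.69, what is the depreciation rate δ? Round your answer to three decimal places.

At the steady state, Δk = 0, so s·k^α = (n + δ)·k.
Since y* = [s/(n + δ)]^(α/(1−α)), we have s/(n + δ) = (y*)^((1−α)/α) = 2.69^1.0833 = 2.9211.
Therefore n + δ = s / 2.9211 = 0.31 / 2.9211 = 0.1061, so δ = 0.1061 − 0.018 = 0.0881.

δ ≈ 0.088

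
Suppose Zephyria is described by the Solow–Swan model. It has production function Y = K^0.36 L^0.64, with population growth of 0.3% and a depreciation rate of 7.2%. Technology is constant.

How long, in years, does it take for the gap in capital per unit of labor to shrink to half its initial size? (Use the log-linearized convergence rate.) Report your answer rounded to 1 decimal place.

half-life ≈ 14.4 years

Near the steady state the convergence rate is λ = (1 − α)(n + δ).
λ = (1 − 0.36) × 0.075 = 0.64 × 0.075 = 0.0480
Half-life = ln 2 / λ = 0.6931 / 0.0480 ≈ 14.44 years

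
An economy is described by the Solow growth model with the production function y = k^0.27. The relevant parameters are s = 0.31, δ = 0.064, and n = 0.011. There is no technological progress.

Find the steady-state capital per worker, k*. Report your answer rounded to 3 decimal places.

In steady state, investment equals break-even investment: s·k^α = (n + δ)·k.
Dividing both sides by k: k^(1−α) = s / (n + δ).
k^0.73 = 0.31 / (0.011 + 0.064) = 0.31 / 0.075 = 4.1333
k* = 4.1333^(1/0.73) ≈ 6.9862

k* ≈ 6.986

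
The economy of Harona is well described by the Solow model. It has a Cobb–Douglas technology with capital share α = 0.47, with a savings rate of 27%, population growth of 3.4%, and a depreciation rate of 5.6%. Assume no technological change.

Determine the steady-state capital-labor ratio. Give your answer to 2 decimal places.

k* = 7.95

Steady state requires s·f(k) = (n + δ)·k, i.e. s·k^α = (n + δ)·k.
Dividing both sides by k: k^(1−α) = s / (n + δ).
k^0.53 = 0.27 / (0.034 + 0.056) = 0.27 / 0.090 = 3.0000
k* = 3.0000^(1/0.53) ≈ 7.9475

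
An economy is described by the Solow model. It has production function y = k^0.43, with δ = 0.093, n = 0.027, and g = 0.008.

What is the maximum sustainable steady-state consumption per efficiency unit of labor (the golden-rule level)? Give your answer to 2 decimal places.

At the golden rule, f'(k) = n + g + δ, so α·k^(α−1) = n + g + δ and k_gold = (α/(n + g + δ))^(1/(1−α)).
k_gold = (0.43/0.128)^(1/0.57) = 3.3594^1.7544 ≈ 8.3806
c_gold = f(k_gold) − (n + g + δ)·k_gold = 2.4946 − 0.128×8.3806 ≈ 1.4219

c_gold ≈ 1.42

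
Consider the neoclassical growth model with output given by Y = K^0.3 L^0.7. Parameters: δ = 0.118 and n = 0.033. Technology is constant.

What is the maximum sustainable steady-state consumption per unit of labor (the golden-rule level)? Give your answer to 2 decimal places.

c_gold ≈ 0.94

At the golden rule, f'(k) = n + δ, so α·k^(α−1) = n + δ and k_gold = (α/(n + δ))^(1/(1−α)).
k_gold = (0.3/0.151)^(1/0.7) = 1.9868^1.4286 ≈ 2.6665
c_gold = f(k_gold) − (n + δ)·k_gold = 1.3421 − 0.151×2.6665 ≈ 0.9395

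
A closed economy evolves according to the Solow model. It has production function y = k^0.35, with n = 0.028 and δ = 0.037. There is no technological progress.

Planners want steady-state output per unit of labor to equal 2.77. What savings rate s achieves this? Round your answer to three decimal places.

s ≈ 0.431

Steady state requires s·f(k) = (n + δ)·k, i.e. s·k^α = (n + δ)·k.
Since y* = [s/(n + δ)]^(α/(1−α)), we have s/(n + δ) = (y*)^((1−α)/α) = 2.77^1.8571 = 6.6333.
Therefore s = 6.6333 × (n + δ) = 6.6333 × 0.065 = 0.4312.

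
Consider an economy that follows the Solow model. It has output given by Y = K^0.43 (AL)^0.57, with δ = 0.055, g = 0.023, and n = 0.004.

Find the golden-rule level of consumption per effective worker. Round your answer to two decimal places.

c_gold ≈ 1.99

At the golden rule, f'(k) = n + g + δ, so α·k^(α−1) = n + g + δ and k_gold = (α/(n + g + δ))^(1/(1−α)).
k_gold = (0.43/0.082)^(1/0.57) = 5.2439^1.7544 ≈ 18.3047
c_gold = f(k_gold) − (n + g + δ)·k_gold = 3.4906 − 0.082×18.3047 ≈ 1.9896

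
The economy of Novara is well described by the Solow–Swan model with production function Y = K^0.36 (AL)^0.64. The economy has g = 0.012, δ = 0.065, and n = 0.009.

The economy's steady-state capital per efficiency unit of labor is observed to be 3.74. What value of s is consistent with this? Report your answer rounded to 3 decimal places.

s ≈ 0.200

In steady state, investment equals break-even investment: s·k^α = (n + g + δ)·k.
So s / (n + g + δ) = (k*)^(1−α) = 3.74^0.64 = 2.3262.
Therefore s = 2.3262 × (n + g + δ) = 2.3262 × 0.086 = 0.2001.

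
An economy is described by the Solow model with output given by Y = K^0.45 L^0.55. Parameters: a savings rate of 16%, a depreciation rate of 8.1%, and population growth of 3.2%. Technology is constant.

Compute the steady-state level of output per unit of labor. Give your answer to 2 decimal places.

y* ≈ 1.33

Steady state requires s·f(k) = (n + δ)·k, i.e. s·k^α = (n + δ)·k.
Dividing both sides by k: k^(1−α) = s / (n + δ).
k^0.55 = 0.16 / (0.032 + 0.081) = 0.16 / 0.113 = 1.4159
k* = 1.4159^(1/0.55) ≈ 1.8819
y* = (k*)^α = 1.8819^0.45 ≈ 1.3291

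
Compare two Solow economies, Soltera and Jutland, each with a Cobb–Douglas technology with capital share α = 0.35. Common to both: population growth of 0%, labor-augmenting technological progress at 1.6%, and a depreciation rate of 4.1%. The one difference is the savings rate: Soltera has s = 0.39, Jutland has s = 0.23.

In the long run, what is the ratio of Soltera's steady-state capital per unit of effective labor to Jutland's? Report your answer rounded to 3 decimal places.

ratio ≈ 2.253

Steady-state k* = [s/(n + g + δ)]^(1/(1−α)), so the ratio is [ (s_S/(n + g + δ)_S) / (s_J/(n + g + δ)_J) ]^1.5385.
s_S/(n + g + δ)_S = 0.39/0.057 = 6.8421; s_J/(n + g + δ)_J = 0.23/0.057 = 4.0351.
Ratio = (6.8421/4.0351)^1.5385 = 1.6956^1.5385 ≈ 2.2533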